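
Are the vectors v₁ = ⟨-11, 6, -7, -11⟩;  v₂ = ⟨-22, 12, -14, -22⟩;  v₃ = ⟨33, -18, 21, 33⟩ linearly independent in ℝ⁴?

linearly dependent

Row-reduce the matrix whose columns are v₁, v₂, v₃.
The reduction yields 1 nonzero row, so the rank is 1.
Since rank 1 < 3, the set is linearly dependent.
Indeed 2v₁ - v₂ = 0.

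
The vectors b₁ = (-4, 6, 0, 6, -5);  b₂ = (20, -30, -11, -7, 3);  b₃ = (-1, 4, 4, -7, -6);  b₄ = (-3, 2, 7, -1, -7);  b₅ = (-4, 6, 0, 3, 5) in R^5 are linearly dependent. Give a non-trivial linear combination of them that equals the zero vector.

b₁ + b₂ + b₃ + b₄ + 3b₅ = 0

Set up α₁b₁ + … + α₅b₅ = 0 and solve the homogeneous system.
A generator of the null space is (1, 1, 1, 1, 3).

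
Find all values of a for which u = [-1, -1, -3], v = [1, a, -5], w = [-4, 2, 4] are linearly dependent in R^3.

a = -2

The vectors are dependent exactly when the determinant of the matrix with rows u, v, w vanishes.
The determinant works out to -16*a - 32.
Setting this to zero gives a = -2.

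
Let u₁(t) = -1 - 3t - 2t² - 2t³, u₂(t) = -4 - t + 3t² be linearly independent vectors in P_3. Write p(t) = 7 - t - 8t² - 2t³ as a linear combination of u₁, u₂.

Work in coordinates with respect to the standard basis {1, t, …, t³}.
Solve the system with u₁, u₂ as columns and p as the right-hand side.
Back-substitution yields (c₁, c₂) = (1, -2).

p = u₁ - 2u₂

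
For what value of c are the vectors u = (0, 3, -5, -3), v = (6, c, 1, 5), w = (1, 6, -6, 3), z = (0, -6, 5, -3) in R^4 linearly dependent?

The vectors are dependent exactly when the determinant of the matrix with rows u, v, w, z vanishes.
The determinant works out to -30*c - 114.
Setting this to zero gives c = -19/5.

c = -19/5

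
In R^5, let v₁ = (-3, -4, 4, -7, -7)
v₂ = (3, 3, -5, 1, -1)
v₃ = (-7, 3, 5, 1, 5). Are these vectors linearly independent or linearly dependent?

linearly independent

Place the vectors as rows of a 3×5 matrix and reduce to echelon form.
The reduction yields 3 nonzero rows, so the rank is 3.
Since rank = 3 (the number of vectors), the set is linearly independent.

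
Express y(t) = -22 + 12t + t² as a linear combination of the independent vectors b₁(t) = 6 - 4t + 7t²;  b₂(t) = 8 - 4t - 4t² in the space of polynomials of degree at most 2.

Take coordinate vectors relative to {1, t, t²}.
Since b₁, b₂ are independent, the coefficients expressing y are uniquely determined by a linear system.
The system has the unique solution (α₁, α₂) = (-1, -2).

y = -b₁ - 2b₂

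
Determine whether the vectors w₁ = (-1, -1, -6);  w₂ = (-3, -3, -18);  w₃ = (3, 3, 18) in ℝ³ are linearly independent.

Form the 3×3 matrix with these as columns; its determinant is 0.
A zero determinant means the columns are linearly dependent.

linearly dependent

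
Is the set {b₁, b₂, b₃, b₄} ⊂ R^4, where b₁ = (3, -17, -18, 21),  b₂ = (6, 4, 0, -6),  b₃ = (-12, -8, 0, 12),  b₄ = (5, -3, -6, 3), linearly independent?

Row-reduce the matrix whose columns are b₁, b₂, b₃, b₄.
The reduction yields 2 nonzero rows, so the rank is 2.
Since rank 2 < 4, the set is linearly dependent.

linearly dependent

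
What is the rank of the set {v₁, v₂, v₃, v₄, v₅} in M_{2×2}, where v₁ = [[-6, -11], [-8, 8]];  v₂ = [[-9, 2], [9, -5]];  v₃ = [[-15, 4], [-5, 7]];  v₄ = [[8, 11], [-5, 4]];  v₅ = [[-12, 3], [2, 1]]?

rank 4

Represent each element by its coordinate vector in ℝ⁴.
Put the 4×5 matrix [v₁|v₂|v₃|v₄|v₅] into echelon form.
Exactly 4 pivots survive; hence the rank is 4.
(With 5 elements in a 4-dimensional space the rank is at most 4.)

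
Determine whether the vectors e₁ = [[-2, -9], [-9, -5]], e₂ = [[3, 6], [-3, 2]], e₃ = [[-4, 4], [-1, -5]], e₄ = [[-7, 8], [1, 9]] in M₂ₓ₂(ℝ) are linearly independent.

Write each element as a coordinate vector in ℝ⁴ using {E₁₁, E₁₂, E₂₁, E₂₂}.
The matrix [e₁|e₂|e₃|e₄] has determinant -7923.
A nonzero determinant means the columns are linearly independent.

linearly independent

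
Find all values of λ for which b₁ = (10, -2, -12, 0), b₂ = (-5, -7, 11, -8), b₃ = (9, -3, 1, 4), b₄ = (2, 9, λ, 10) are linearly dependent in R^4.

λ = -7

The set is linearly dependent precisely when det[b₁; b₂; b₃; b₄] = 0.
Expanding, det = 416*λ + 2912.
Solving 416*λ + 2912 = 0 yields λ = -7.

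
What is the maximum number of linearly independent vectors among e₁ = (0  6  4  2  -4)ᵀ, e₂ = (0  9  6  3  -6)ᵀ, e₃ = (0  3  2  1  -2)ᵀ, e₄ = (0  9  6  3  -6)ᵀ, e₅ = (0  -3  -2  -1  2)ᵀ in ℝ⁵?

Row-reduce the 5×5 matrix with these as rows.
There is 1 pivot column, so rank = 1.

1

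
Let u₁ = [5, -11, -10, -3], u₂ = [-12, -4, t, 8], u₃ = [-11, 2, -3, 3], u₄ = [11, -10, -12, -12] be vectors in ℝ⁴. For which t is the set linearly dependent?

t = -52/9

Place the vectors as rows of a 4×4 matrix; dependence ⇔ determinant zero.
The determinant works out to -855*t - 4940.
This vanishes exactly when t = -52/9.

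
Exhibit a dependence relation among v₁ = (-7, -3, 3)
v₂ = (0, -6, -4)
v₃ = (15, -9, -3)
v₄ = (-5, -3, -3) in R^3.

3v₂ - v₃ - 3v₄ = 0

Solve the homogeneous system with v₁, v₂, v₃, v₄ as columns by row-reducing the coefficient matrix.
The free variable yields coefficients (0, 3, -1, -3) (any nonzero multiple also works).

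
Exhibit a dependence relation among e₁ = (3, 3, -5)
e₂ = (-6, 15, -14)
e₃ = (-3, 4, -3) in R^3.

e₁ - e₂ + 3e₃ = 0

Solve the homogeneous system with e₁, e₂, e₃ as columns by row-reducing the coefficient matrix.
A generator of the null space is (1, -1, 3).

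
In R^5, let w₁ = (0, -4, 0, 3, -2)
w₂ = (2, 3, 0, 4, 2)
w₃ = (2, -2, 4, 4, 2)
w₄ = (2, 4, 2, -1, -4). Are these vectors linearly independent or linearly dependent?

linearly independent

Place the vectors as rows of a 4×5 matrix and reduce to echelon form.
The reduction yields 4 nonzero rows, so the rank is 4.
Since rank = 4 (the number of vectors), the set is linearly independent.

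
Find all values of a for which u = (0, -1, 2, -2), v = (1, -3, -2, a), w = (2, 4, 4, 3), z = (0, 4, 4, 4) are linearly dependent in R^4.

Dependence holds iff the 4×4 matrix [u v w z] is singular.
Expanding, det = 24*a + 92.
This vanishes exactly when a = -23/6.

a = -23/6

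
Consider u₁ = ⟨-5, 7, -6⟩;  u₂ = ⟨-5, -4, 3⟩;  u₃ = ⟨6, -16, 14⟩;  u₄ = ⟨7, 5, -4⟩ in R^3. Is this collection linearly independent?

linearly dependent

There are 4 vectors in a 3-dimensional space, so they cannot be linearly independent.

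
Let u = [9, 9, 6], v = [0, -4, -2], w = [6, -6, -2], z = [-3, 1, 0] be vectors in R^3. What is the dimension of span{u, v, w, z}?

Row-reduce the 4×3 matrix with these as rows.
Exactly 2 pivots survive; hence the rank is 2.
(With 4 elements in a 3-dimensional space the rank is at most 3.)

dim = 2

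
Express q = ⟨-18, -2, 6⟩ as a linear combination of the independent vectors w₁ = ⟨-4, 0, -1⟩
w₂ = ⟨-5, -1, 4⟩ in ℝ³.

Solve the system with w₁, w₂ as columns and q as the right-hand side.
Back-substitution yields (α₁, α₂) = (2, 2).

q = 2w₁ + 2w₂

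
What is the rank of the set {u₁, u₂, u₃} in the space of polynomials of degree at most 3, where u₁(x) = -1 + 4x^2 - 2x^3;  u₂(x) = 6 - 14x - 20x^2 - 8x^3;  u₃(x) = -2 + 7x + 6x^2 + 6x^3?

2

Pass to coordinate vectors with respect to the basis {1, x, …, x^3}.
Row-reduce the 3×4 matrix with these as rows.
Reduction leaves 2 leading entries, giving rank 2.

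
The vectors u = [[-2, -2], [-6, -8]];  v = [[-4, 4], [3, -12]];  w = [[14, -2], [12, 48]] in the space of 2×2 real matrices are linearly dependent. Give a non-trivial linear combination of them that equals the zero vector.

Take coordinates with respect to {E₁₁, E₁₂, E₂₁, E₂₂}.
Solve the homogeneous system with u, v, w as columns by row-reducing the coefficient matrix.
A generator of the null space is (3, 2, 1).

3u + 2v + w = 0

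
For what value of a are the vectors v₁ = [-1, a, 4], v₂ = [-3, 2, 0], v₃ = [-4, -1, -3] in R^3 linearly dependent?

a = 50/9

Place the vectors as rows of a 3×3 matrix; dependence ⇔ determinant zero.
Cofactor expansion gives det = 50 - 9*a.
Setting this to zero gives a = 50/9.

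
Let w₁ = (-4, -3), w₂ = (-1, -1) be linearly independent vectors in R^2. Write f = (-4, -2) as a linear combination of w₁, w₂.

Write f = a₁w₁ + a₂w₂ and equate components.
Back-substitution yields (a₁, a₂) = (2, -4).

f = 2w₁ - 4w₂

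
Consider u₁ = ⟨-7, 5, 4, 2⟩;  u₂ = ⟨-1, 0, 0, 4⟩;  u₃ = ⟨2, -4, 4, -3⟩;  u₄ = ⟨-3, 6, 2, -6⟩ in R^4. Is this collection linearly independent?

Form the 4×4 matrix with these as columns; its determinant is 254.
A nonzero determinant means the columns are linearly independent.

linearly independent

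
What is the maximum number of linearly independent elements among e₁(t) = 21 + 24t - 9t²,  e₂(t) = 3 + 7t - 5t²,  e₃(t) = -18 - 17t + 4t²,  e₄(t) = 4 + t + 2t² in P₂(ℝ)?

2

Pass to coordinate vectors with respect to the basis {1, t, t²}.
Apply Gaussian elimination to the matrix whose rows are e₁, e₂, e₃, e₄.
There are 2 pivot columns, so rank = 2.
(With 4 elements in a 3-dimensional space the rank is at most 3.)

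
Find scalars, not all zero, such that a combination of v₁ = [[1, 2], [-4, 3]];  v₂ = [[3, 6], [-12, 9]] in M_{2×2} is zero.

3v₁ - v₂ = 0

Take coordinates with respect to {E₁₁, E₁₂, E₂₁, E₂₂}.
Row-reduce the matrix with v₁, v₂ as columns; the null space gives the coefficients.
The free variable yields coefficients (3, -1) (any nonzero multiple also works).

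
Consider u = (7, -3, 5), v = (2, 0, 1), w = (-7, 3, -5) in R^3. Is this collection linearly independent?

linearly dependent

Row-reduce the matrix whose columns are u, v, w.
The reduction yields 2 nonzero rows, so the rank is 2.
Since rank 2 < 3, the set is linearly dependent.
Indeed u + w = 0.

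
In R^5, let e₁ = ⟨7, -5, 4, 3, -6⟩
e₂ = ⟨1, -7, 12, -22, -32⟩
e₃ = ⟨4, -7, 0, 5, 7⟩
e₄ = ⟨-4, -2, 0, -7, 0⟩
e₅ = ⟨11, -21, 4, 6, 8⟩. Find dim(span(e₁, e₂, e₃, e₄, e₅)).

3

Form the matrix with e₁, e₂, e₃, e₄, e₅ as columns and reduce.
The echelon form has 3 nonzero rows, so the rank is 3.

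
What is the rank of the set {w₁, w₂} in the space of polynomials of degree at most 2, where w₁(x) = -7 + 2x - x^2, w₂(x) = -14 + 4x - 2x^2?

1

Use coordinates relative to {1, x, x^2}.
Apply Gaussian elimination to the matrix whose rows are w₁, w₂.
The echelon form has 1 nonzero row, so the rank is 1.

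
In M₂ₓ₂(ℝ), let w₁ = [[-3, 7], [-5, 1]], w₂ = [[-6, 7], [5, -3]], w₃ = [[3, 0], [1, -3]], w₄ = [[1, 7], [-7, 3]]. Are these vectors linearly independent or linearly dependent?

Take coordinates with respect to the standard basis {E₁₁, E₁₂, E₂₁, E₂₂}.
Row-reduce the matrix whose columns are w₁, w₂, w₃, w₄.
The reduction yields 4 nonzero rows, so the rank is 4.
Since rank = 4 (the number of vectors), the set is linearly independent.

linearly independent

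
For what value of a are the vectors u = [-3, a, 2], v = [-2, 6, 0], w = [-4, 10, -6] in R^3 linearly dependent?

Place the vectors as rows of a 3×3 matrix; dependence ⇔ determinant zero.
Cofactor expansion gives det = 116 - 12*a.
Setting this to zero gives a = 29/3.

a = 29/3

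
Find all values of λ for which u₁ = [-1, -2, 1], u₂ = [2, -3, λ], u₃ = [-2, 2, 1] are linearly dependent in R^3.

λ = -5/6

Dependence holds iff the 3×3 matrix [u₁ u₂ u₃] is singular.
The determinant works out to 6*λ + 5.
Solving 6*λ + 5 = 0 yields λ = -5/6.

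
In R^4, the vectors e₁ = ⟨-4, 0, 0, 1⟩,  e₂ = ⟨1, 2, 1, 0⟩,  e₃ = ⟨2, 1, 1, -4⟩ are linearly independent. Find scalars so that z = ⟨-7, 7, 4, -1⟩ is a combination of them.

Write z = a₁e₁ + … + a₃e₃ and equate components.
Back-substitution yields (a₁, a₂, a₃) = (3, 3, 1).

z = 3e₁ + 3e₂ + e₃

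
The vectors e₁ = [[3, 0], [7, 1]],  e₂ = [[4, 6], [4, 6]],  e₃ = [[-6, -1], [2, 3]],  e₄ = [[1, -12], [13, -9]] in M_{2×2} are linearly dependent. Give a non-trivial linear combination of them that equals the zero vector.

3e₁ - 2e₂ - e₄ = 0

Pass to coordinate vectors relative to the basis {E₁₁, E₁₂, E₂₁, E₂₂}.
Row-reduce the matrix with e₁, e₂, e₃, e₄ as columns; the null space gives the coefficients.
A generator of the null space is (3, -2, 0, -1).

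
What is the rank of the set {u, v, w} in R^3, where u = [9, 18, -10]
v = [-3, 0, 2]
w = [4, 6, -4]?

rank 2

Put the 3×3 matrix [u|v|w] into echelon form.
The echelon form has 2 nonzero rows, so the rank is 2.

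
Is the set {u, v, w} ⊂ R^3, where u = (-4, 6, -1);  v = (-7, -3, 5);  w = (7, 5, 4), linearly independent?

Form the 3×3 matrix with these as columns; its determinant is 540.
A nonzero determinant means the columns are linearly independent.

linearly independent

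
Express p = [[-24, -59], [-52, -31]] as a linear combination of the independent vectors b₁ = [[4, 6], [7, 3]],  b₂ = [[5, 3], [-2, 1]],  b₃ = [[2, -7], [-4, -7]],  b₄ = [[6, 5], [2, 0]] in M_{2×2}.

Work in coordinates with respect to the standard basis {E₁₁, E₁₂, E₂₁, E₂₂}.
Solve the system with b₁, b₂, b₃, b₄ as columns and p as the right-hand side.
Back-substitution yields (c₁, …, c₄) = (-4, 2, 3, -4).

p = -4b₁ + 2b₂ + 3b₃ - 4b₄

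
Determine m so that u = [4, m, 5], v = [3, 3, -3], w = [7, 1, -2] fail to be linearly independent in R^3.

m = -34/5

The set is linearly dependent precisely when det[u; v; w] = 0.
Expanding, det = -15*m - 102.
Setting this to zero gives m = -34/5.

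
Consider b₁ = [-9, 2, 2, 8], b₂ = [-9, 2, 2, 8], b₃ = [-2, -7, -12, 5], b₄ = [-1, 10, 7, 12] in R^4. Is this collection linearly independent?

Two of the vectors are equal, giving an immediate dependence.

linearly dependent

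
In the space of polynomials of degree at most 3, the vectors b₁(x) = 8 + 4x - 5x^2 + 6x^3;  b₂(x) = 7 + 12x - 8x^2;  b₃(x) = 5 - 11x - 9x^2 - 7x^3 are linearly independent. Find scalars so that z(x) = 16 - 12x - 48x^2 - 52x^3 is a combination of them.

Work in coordinates with respect to the standard basis {1, x, …, x^3}.
Write z = a₁b₁ + … + a₃b₃ and equate components.
Back-substitution yields (a₁, a₂, a₃) = (-4, 4, 4).

z = -4b₁ + 4b₂ + 4b₃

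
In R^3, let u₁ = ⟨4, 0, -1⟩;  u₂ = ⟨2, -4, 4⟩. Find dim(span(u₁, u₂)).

2

Apply Gaussian elimination to the matrix whose rows are u₁, u₂.
Exactly 2 pivots survive; hence the rank is 2.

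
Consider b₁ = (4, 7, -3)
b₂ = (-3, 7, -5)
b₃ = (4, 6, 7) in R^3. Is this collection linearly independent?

linearly independent

Place the vectors as rows of a 3×3 matrix and reduce to echelon form.
The reduction yields 3 nonzero rows, so the rank is 3.
Since rank = 3 (the number of vectors), the set is linearly independent.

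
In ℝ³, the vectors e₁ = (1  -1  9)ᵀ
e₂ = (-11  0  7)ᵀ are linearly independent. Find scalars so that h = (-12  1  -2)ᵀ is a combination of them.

Since e₁, e₂ are independent, the coefficients expressing h are uniquely determined by a linear system.
Back-substitution yields (c₁, c₂) = (-1, 1).

h = -e₁ + e₂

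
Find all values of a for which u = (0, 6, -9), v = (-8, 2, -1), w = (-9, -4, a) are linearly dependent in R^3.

The set is linearly dependent precisely when det[u; v; w] = 0.
Expanding, det = 48*a - 396.
This vanishes exactly when a = 33/4.

a = 33/4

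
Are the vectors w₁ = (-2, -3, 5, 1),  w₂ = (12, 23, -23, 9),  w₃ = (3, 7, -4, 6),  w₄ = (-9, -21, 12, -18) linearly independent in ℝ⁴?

linearly dependent

Row-reduce the matrix whose columns are w₁, w₂, w₃, w₄.
The reduction yields 2 nonzero rows, so the rank is 2.
Since rank 2 < 4, the set is linearly dependent.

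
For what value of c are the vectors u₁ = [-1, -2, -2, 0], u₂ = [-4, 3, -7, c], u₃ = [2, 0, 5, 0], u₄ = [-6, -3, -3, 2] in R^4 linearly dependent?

c = 2/3

The vectors are dependent exactly when the determinant of the matrix with rows u₁, u₂, u₃, u₄ vanishes.
Cofactor expansion gives det = 45*c - 30.
Setting this to zero gives c = 2/3.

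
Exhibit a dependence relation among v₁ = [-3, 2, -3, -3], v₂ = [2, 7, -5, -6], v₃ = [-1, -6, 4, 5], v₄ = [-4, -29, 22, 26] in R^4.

v₁ + 3v₂ - v₃ + v₄ = 0

Write the vectors as columns of a matrix and find a nonzero vector in its null space.
A generator of the null space is (1, 3, -1, 1).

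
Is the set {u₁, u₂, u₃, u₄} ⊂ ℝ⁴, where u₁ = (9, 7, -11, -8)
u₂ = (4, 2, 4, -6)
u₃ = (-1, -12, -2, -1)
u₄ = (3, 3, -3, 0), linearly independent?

The matrix [u₁|u₂|u₃|u₄] has determinant 2484.
A nonzero determinant means the columns are linearly independent.

linearly independent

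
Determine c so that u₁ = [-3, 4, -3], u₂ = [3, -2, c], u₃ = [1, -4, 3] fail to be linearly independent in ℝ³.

Dependence holds iff the 3×3 matrix [u₁ u₂ u₃] is singular.
Expanding, det = 12 - 8*c.
Solving 12 - 8*c = 0 yields c = 3/2.

c = 3/2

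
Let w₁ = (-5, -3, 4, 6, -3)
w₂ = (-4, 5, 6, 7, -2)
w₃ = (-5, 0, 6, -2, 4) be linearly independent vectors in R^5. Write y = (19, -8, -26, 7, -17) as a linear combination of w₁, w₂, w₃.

Since w₁, w₂, w₃ are independent, the coefficients expressing y are uniquely determined by a linear system.
The system has the unique solution (a₁, a₂, a₃) = (1, -1, -4).

y = w₁ - w₂ - 4w₃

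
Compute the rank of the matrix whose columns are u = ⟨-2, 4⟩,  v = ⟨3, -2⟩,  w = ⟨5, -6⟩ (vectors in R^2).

rank 2

Form the matrix with u, v, w as columns and reduce.
There are 2 pivot columns, so rank = 2.
(With 3 elements in a 2-dimensional space the rank is at most 2.)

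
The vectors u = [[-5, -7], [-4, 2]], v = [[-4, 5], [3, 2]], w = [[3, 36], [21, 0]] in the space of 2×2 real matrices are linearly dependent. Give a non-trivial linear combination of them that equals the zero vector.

Pass to coordinate vectors relative to the basis {E₁₁, E₁₂, E₂₁, E₂₂}.
Solve the homogeneous system with u, v, w as columns by row-reducing the coefficient matrix.
A generator of the null space is (3, -3, 1).

3u - 3v + w = 0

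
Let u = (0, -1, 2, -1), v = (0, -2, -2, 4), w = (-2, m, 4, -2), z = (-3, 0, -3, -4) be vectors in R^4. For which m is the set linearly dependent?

Place the vectors as rows of a 4×4 matrix; dependence ⇔ determinant zero.
Expanding, det = 18*m + 120.
Setting this to zero gives m = -20/3.

m = -20/3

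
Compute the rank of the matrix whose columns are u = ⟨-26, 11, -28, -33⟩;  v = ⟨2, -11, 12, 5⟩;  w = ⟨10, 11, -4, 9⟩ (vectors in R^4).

Apply Gaussian elimination to the matrix whose rows are u, v, w.
Reduction leaves 2 leading entries, giving rank 2.

2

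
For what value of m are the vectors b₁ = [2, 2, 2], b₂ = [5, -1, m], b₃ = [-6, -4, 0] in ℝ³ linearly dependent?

m = -13

The vectors are dependent exactly when the determinant of the matrix with rows b₁, b₂, b₃ vanishes.
Expanding, det = -4*m - 52.
Setting this to zero gives m = -13.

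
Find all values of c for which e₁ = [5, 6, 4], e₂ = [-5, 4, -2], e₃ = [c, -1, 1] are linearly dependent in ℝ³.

c = 15/7

The set is linearly dependent precisely when det[e₁; e₂; e₃] = 0.
Cofactor expansion gives det = 60 - 28*c.
Solving 60 - 28*c = 0 yields c = 15/7.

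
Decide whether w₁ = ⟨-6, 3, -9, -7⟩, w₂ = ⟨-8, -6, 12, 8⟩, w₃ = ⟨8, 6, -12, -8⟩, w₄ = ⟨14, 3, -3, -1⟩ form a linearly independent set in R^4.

linearly dependent

Row-reduce the matrix whose columns are w₁, w₂, w₃, w₄.
The reduction yields 2 nonzero rows, so the rank is 2.
Since rank 2 < 4, the set is linearly dependent.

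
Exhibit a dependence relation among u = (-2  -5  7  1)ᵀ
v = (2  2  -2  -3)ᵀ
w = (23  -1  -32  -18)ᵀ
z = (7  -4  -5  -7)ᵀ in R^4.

Solve the homogeneous system with u, v, w, z as columns by row-reducing the coefficient matrix.
A generator of the null space is (3, 2, 1, -3).

3u + 2v + w - 3z = 0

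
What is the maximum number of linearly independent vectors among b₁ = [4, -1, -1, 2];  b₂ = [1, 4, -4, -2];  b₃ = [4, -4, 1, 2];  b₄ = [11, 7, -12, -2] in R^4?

Apply Gaussian elimination to the matrix whose rows are b₁, b₂, b₃, b₄.
Reduction leaves 3 leading entries, giving rank 3.

3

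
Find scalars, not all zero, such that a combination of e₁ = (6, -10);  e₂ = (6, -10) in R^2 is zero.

e₁ - e₂ = 0

Write the vectors as columns of a matrix and find a nonzero vector in its null space.
A generator of the null space is (1, -1).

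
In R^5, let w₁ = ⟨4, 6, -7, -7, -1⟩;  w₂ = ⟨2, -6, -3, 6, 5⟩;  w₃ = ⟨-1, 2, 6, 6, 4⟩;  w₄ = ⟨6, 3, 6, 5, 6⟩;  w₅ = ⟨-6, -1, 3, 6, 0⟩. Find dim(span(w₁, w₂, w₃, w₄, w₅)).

Form the matrix with w₁, w₂, w₃, w₄, w₅ as columns and reduce.
The echelon form has 5 nonzero rows, so the rank is 5.

dim = 5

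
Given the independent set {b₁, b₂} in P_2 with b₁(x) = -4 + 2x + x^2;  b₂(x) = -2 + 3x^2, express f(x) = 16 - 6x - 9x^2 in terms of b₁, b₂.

f = -3b₁ - 2b₂

Identify each element with its coordinate vector in ℝ³ via {1, x, x^2}.
Solve the system with b₁, b₂ as columns and f as the right-hand side.
Back-substitution yields (α₁, α₂) = (-3, -2).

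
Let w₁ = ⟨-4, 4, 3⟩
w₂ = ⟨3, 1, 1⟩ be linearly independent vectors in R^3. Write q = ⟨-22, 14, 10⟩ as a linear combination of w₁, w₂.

Solve the system with w₁, w₂ as columns and q as the right-hand side.
Row-reducing the augmented matrix gives the unique coefficients (c₁, c₂) = (4, -2).

q = 4w₁ - 2w₂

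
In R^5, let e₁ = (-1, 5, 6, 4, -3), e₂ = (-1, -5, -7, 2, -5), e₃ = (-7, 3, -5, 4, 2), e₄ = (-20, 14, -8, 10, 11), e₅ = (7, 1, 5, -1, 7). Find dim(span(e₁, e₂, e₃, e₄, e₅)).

Form the matrix with e₁, e₂, e₃, e₄, e₅ as columns and reduce.
Exactly 4 pivots survive; hence the rank is 4.

dim = 4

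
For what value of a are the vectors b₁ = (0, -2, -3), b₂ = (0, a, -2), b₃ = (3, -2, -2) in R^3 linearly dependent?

Dependence holds iff the 3×3 matrix [b₁ b₂ b₃] is singular.
Cofactor expansion gives det = 9*a + 12.
This vanishes exactly when a = -4/3.

a = -4/3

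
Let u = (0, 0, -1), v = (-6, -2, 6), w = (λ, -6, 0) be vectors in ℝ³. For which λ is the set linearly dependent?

λ = -18

Place the vectors as rows of a 3×3 matrix; dependence ⇔ determinant zero.
The determinant works out to -2*λ - 36.
Setting this to zero gives λ = -18.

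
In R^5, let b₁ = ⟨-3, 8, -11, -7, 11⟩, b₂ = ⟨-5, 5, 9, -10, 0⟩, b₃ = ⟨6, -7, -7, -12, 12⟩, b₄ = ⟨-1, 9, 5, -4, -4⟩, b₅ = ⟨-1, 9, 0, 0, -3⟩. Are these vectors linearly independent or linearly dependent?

linearly independent

Place the vectors as rows of a 5×5 matrix and reduce to echelon form.
The reduction yields 5 nonzero rows, so the rank is 5.
Since rank = 5 (the number of vectors), the set is linearly independent.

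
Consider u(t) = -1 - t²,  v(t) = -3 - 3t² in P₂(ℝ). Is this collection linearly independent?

linearly dependent

Take coordinates with respect to the standard basis {1, t, t²}.
Place the vectors as rows of a 2×3 matrix and reduce to echelon form.
The reduction yields 1 nonzero row, so the rank is 1.
Since rank 1 < 2, the set is linearly dependent.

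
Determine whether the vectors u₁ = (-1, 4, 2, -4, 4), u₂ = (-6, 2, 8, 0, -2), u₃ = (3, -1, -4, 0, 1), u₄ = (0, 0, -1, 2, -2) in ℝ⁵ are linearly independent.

linearly dependent

Place the vectors as rows of a 4×5 matrix and reduce to echelon form.
The reduction yields 3 nonzero rows, so the rank is 3.
Since rank 3 < 4, the set is linearly dependent.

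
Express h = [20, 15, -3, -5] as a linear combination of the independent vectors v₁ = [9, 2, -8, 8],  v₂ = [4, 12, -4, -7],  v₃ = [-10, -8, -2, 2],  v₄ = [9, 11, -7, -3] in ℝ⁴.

Since v₁, v₂, v₃, v₄ are independent, the coefficients expressing h are uniquely determined by a linear system.
Row-reducing the augmented matrix gives the unique coefficients (α₁, …, α₄) = (-1, -2, -1, 3).

h = -v₁ - 2v₂ - v₃ + 3v₄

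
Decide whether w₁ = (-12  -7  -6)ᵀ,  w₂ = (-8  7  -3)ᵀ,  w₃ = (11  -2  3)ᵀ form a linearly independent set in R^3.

linearly independent

Form the 3×3 matrix with these as columns; its determinant is 249.
A nonzero determinant means the columns are linearly independent.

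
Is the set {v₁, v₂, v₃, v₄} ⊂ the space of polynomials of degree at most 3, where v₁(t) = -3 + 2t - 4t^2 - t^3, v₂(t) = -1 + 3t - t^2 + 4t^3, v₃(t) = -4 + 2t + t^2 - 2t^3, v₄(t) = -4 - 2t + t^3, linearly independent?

linearly independent

Take coordinates with respect to the standard basis {1, t, …, t^3}.
Row-reduce the matrix whose columns are v₁, v₂, v₃, v₄.
The reduction yields 4 nonzero rows, so the rank is 4.
Since rank = 4 (the number of vectors), the set is linearly independent.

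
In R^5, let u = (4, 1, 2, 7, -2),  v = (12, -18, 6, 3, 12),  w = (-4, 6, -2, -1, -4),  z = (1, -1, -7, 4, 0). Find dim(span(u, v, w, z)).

Form the matrix with u, v, w, z as columns and reduce.
The echelon form has 3 nonzero rows, so the rank is 3.

dim = 3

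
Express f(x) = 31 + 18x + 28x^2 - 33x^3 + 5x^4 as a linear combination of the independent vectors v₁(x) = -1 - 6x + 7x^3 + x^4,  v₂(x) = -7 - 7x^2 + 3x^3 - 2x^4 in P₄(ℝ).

f = -3v₁ - 4v₂

Identify each element with its coordinate vector in ℝ⁵ via {1, x, …, x^4}.
Set up the augmented matrix [v₁ | v₂ | f] and row-reduce.
Row-reducing the augmented matrix gives the unique coefficients (a₁, a₂) = (-3, -4).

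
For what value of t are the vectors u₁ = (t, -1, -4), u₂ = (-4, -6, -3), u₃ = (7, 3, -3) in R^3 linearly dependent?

t = 29/9

Place the vectors as rows of a 3×3 matrix; dependence ⇔ determinant zero.
The determinant works out to 27*t - 87.
This vanishes exactly when t = 29/9.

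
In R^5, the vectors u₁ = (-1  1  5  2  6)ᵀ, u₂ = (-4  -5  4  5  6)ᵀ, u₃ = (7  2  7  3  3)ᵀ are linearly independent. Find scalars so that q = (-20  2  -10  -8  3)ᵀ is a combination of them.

Solve the system with u₁, u₂, u₃ as columns and q as the right-hand side.
Row-reducing the augmented matrix gives the unique coefficients (α₁, α₂, α₃) = (3, -1, -3).

q = 3u₁ - u₂ - 3u₃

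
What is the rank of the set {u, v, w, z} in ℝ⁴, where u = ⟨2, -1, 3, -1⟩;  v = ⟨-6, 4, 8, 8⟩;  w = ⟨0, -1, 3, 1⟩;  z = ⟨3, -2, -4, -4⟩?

rank 3

Form the matrix with u, v, w, z as columns and reduce.
There are 3 pivot columns, so rank = 3.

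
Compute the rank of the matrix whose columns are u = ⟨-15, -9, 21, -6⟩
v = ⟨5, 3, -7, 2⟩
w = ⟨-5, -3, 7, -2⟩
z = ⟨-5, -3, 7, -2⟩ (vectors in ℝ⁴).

rank 1

Row-reduce the 4×4 matrix with these as rows.
Exactly 1 pivot survives; hence the rank is 1.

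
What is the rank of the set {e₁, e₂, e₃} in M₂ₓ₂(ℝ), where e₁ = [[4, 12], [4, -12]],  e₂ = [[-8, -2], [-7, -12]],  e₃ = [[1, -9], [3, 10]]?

rank 3

Pass to coordinate vectors with respect to the basis {E₁₁, E₁₂, E₂₁, E₂₂}.
Row-reduce the 3×4 matrix with these as rows.
Exactly 3 pivots survive; hence the rank is 3.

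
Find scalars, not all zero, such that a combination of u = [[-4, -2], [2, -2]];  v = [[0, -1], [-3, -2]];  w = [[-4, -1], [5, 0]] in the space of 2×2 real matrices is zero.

u - v - w = 0

Write each element as a vector in ℝ⁴ using {E₁₁, E₁₂, E₂₁, E₂₂}.
Set up α₁u + … + α₃w = 0 and solve the homogeneous system.
One solution (up to scaling) is (1, -1, -1).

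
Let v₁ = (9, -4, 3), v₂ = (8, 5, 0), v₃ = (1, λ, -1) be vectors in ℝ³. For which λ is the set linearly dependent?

λ = 23/6

Place the vectors as rows of a 3×3 matrix; dependence ⇔ determinant zero.
Expanding, det = 24*λ - 92.
Solving 24*λ - 92 = 0 yields λ = 23/6.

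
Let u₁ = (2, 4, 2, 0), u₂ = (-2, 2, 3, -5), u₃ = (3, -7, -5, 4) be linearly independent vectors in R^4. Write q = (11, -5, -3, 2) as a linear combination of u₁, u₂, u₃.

q = 3u₁ + 2u₂ + 3u₃

Since u₁, u₂, u₃ are independent, the coefficients expressing q are uniquely determined by a linear system.
Back-substitution yields (a₁, a₂, a₃) = (3, 2, 3).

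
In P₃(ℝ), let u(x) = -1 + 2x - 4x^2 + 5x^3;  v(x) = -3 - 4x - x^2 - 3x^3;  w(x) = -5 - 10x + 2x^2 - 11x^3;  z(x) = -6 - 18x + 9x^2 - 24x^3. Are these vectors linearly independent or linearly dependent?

linearly dependent

Write each element as a coordinate vector in ℝ⁴ using {1, x, …, x^3}.
Row-reduce the matrix whose columns are u, v, w, z.
The reduction yields 2 nonzero rows, so the rank is 2.
Since rank 2 < 4, the set is linearly dependent.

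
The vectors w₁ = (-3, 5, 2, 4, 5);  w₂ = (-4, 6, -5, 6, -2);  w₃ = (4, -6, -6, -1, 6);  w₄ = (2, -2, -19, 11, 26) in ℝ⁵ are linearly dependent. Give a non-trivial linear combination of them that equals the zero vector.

2w₁ + w₂ + 3w₃ - w₄ = 0

Set up α₁w₁ + … + α₄w₄ = 0 and solve the homogeneous system.
One solution (up to scaling) is (2, 1, 3, -1).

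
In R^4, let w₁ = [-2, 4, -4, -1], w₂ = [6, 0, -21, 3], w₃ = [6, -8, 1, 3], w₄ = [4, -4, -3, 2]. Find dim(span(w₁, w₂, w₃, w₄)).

Row-reduce the 4×4 matrix with these as rows.
Exactly 2 pivots survive; hence the rank is 2.

2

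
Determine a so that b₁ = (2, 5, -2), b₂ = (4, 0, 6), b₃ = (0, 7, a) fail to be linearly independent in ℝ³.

Place the vectors as rows of a 3×3 matrix; dependence ⇔ determinant zero.
The determinant works out to -20*a - 140.
Setting this to zero gives a = -7.

a = -7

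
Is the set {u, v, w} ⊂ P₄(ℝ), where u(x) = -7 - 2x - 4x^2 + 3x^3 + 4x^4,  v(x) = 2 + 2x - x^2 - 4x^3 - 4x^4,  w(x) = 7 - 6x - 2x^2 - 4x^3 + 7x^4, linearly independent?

Write each element as a coordinate vector in ℝ⁵ using {1, x, …, x^4}.
Row-reduce the matrix whose columns are u, v, w.
The reduction yields 3 nonzero rows, so the rank is 3.
Since rank = 3 (the number of vectors), the set is linearly independent.

linearly independent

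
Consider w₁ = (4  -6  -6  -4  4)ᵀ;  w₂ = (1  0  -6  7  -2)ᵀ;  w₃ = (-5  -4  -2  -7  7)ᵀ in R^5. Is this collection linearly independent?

Row-reduce the matrix whose columns are w₁, w₂, w₃.
The reduction yields 3 nonzero rows, so the rank is 3.
Since rank = 3 (the number of vectors), the set is linearly independent.

linearly independent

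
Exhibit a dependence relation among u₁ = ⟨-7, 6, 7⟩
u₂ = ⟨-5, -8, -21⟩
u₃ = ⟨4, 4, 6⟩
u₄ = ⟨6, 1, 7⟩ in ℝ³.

u₁ + u₂ + 2u₄ = 0

Solve the homogeneous system with u₁, u₂, u₃, u₄ as columns by row-reducing the coefficient matrix.
The free variable yields coefficients (1, 1, 0, 2) (any nonzero multiple also works).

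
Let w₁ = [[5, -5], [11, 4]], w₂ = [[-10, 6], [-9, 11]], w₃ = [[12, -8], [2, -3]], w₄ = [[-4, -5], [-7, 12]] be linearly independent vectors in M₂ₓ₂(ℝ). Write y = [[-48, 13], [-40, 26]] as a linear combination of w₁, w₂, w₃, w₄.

Identify each element with its coordinate vector in ℝ⁴ via {E₁₁, E₁₂, E₂₁, E₂₂}.
Since w₁, w₂, w₃, w₄ are independent, the coefficients expressing y are uniquely determined by a linear system.
Back-substitution yields (a₁, …, a₄) = (-2, -1, -3, 3).

y = -2w₁ - w₂ - 3w₃ + 3w₄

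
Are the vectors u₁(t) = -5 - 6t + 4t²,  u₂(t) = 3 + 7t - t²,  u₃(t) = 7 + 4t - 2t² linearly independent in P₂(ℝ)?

Take coordinates with respect to the standard basis {1, t, t²}.
Form the 3×3 matrix with these as columns; its determinant is -92.
A nonzero determinant means the columns are linearly independent.

linearly independent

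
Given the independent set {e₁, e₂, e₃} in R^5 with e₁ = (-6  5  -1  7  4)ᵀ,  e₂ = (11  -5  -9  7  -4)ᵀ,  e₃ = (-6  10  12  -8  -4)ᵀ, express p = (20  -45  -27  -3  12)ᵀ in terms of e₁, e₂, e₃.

Solve the system with e₁, e₂, e₃ as columns and p as the right-hand side.
Back-substitution yields (a₁, a₂, a₃) = (-3, -2, -4).

p = -3e₁ - 2e₂ - 4e₃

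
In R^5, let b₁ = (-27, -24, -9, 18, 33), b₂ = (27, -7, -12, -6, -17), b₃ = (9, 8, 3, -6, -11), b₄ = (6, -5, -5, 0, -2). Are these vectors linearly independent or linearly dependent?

One vector is a scalar multiple of another, so the set is dependent.

linearly dependent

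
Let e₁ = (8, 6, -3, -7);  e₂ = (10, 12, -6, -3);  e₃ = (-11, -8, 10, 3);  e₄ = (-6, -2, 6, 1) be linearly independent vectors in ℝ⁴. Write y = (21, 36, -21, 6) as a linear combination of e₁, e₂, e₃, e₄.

y = -3e₁ + 3e₂ - 3e₃ + 3e₄

Solve the system with e₁, e₂, e₃, e₄ as columns and y as the right-hand side.
Back-substitution yields (α₁, …, α₄) = (-3, 3, -3, 3).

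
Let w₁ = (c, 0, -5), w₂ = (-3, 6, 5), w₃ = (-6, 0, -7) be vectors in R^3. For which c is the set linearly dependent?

c = -30/7

Dependence holds iff the 3×3 matrix [w₁ w₂ w₃] is singular.
Expanding, det = -42*c - 180.
This vanishes exactly when c = -30/7.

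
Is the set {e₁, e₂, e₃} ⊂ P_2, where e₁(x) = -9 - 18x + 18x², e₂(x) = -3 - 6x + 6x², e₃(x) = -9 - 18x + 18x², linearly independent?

linearly dependent

Write each element as a coordinate vector in ℝ³ using {1, x, x²}.
One vector is a scalar multiple of another, so the set is dependent.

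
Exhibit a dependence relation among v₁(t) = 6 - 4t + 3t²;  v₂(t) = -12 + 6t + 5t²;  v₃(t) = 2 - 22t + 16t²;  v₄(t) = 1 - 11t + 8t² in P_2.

v₃ - 2v₄ = 0

Pass to coordinate vectors relative to the basis {1, t, t²}.
Write the vectors as columns of a matrix and find a nonzero vector in its null space.
A generator of the null space is (0, 0, 1, -2).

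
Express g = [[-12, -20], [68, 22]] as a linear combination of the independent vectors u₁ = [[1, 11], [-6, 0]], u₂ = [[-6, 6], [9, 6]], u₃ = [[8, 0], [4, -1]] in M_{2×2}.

g = -4u₁ + 4u₂ + 2u₃

Work in coordinates with respect to the standard basis {E₁₁, E₁₂, E₂₁, E₂₂}.
Write g = α₁u₁ + … + α₃u₃ and equate components.
Back-substitution yields (α₁, α₂, α₃) = (-4, 4, 2).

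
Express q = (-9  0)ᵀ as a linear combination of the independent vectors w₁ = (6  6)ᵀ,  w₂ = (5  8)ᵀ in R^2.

q = -4w₁ + 3w₂

Since w₁, w₂ are independent, the coefficients expressing q are uniquely determined by a linear system.
Back-substitution yields (α₁, α₂) = (-4, 3).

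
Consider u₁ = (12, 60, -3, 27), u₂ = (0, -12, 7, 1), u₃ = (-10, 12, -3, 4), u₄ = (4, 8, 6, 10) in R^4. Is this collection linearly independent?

linearly dependent

Row-reduce the matrix whose columns are u₁, u₂, u₃, u₄.
The reduction yields 3 nonzero rows, so the rank is 3.
Since rank 3 < 4, the set is linearly dependent.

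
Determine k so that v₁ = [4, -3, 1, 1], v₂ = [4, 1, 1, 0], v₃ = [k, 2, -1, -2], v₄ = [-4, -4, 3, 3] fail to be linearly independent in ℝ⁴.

k = 12

Dependence holds iff the 4×4 matrix [v₁ v₂ v₃ v₄] is singular.
The determinant works out to 60 - 5*k.
This vanishes exactly when k = 12.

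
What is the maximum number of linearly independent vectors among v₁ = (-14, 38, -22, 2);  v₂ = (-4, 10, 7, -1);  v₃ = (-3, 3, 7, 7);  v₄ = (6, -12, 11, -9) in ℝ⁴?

Put the 4×4 matrix [v₁|v₂|v₃|v₄] into echelon form.
The echelon form has 3 nonzero rows, so the rank is 3.

3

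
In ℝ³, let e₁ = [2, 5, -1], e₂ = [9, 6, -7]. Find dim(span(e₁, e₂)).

2

Put the 3×2 matrix [e₁|e₂] into echelon form.
There are 2 pivot columns, so rank = 2.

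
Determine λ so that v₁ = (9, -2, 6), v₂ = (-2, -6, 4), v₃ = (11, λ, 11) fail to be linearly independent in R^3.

λ = -55/8

Dependence holds iff the 3×3 matrix [v₁ v₂ v₃] is singular.
Cofactor expansion gives det = -48*λ - 330.
Setting this to zero gives λ = -55/8.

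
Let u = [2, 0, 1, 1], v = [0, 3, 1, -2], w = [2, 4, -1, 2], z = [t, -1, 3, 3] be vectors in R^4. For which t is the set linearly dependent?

t = 40/7

Place the vectors as rows of a 4×4 matrix; dependence ⇔ determinant zero.
The determinant works out to 21*t - 120.
Solving 21*t - 120 = 0 yields t = 40/7.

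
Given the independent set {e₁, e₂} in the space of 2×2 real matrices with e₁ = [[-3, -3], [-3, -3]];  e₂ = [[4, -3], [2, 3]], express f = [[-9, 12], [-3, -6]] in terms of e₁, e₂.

Take coordinate vectors relative to {E₁₁, E₁₂, E₂₁, E₂₂}.
Set up the augmented matrix [e₁ | e₂ | f] and row-reduce.
The system has the unique solution (a₁, a₂) = (-1, -3).

f = -e₁ - 3e₂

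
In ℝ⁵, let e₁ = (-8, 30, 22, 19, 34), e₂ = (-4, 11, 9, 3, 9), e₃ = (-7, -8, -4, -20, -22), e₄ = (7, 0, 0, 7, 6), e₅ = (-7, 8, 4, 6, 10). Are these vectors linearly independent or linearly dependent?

linearly dependent

The matrix [e₁|e₂|e₃|e₄|e₅] has determinant 0.
A zero determinant means the columns are linearly dependent.
Indeed e₁ - 2e₂ + e₃ + e₄ = 0.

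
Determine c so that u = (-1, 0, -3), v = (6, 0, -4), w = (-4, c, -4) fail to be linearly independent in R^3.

The set is linearly dependent precisely when det[u; v; w] = 0.
The determinant works out to -22*c.
This vanishes exactly when c = 0.

c = 0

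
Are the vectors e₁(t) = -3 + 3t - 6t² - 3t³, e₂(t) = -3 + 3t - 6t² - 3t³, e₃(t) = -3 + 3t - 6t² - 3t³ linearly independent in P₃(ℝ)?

linearly dependent

Take coordinates with respect to the standard basis {1, t, …, t³}.
Row-reduce the matrix whose columns are e₁, e₂, e₃.
The reduction yields 1 nonzero row, so the rank is 1.
Since rank 1 < 3, the set is linearly dependent.
Indeed e₁ - e₂ = 0.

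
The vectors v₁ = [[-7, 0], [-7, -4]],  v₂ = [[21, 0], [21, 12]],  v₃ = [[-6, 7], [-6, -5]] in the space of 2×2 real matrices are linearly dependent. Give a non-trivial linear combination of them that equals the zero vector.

Write each element as a vector in ℝ⁴ using {E₁₁, E₁₂, E₂₁, E₂₂}.
Write the vectors as columns of a matrix and find a nonzero vector in its null space.
One solution (up to scaling) is (3, 1, 0).

3v₁ + v₂ = 0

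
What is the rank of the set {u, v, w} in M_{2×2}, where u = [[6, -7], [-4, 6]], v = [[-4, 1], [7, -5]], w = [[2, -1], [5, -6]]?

3

Use coordinates relative to {E₁₁, E₁₂, E₂₁, E₂₂}.
Apply Gaussian elimination to the matrix whose rows are u, v, w.
Exactly 3 pivots survive; hence the rank is 3.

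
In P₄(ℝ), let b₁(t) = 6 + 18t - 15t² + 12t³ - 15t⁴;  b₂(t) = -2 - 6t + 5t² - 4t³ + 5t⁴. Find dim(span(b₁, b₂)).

Pass to coordinate vectors with respect to the basis {1, t, …, t⁴}.
Row-reduce the 2×5 matrix with these as rows.
Reduction leaves 1 leading entry, giving rank 1.

dim = 1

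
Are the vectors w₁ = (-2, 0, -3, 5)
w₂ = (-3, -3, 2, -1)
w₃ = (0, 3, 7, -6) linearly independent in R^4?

Place the vectors as rows of a 3×4 matrix and reduce to echelon form.
The reduction yields 3 nonzero rows, so the rank is 3.
Since rank = 3 (the number of vectors), the set is linearly independent.

linearly independent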